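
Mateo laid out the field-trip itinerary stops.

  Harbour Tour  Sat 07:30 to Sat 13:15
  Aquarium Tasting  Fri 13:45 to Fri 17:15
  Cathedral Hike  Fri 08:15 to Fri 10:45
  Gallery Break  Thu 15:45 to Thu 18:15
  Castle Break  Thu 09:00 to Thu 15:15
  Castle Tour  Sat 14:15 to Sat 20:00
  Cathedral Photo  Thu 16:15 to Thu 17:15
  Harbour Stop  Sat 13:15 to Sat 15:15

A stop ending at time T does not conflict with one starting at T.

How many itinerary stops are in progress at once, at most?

Sweep the timeline, counting +1 at each start and −1 at each end (ends before starts at a tie):
Thu 09:00 start Castle Break → 1
Thu 15:15 end Castle Break → 0
Thu 15:45 start Gallery Break → 1
Thu 16:15 start Cathedral Photo → 2
Thu 17:15 end Cathedral Photo → 1
Thu 18:15 end Gallery Break → 0
Fri 08:15 start Cathedral Hike → 1
Fri 10:45 end Cathedral Hike → 0
Fri 13:45 start Aquarium Tasting → 1
Fri 17:15 end Aquarium Tasting → 0
Sat 07:30 start Harbour Tour → 1
Sat 13:15 end Harbour Tour → 0
Sat 13:15 start Harbour Stop → 1
Sat 14:15 start Castle Tour → 2
Sat 15:15 end Harbour Stop → 1
Sat 20:00 end Castle Tour → 0
Peak is 2, at Thu 16:15 (Cathedral Photo, Gallery Break).

2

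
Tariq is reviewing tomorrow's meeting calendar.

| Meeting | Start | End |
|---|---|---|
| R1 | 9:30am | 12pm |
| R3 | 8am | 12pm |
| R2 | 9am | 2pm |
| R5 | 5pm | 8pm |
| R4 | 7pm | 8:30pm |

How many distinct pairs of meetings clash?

Check each pair: they overlap iff neither finishes before the other starts.
Sorted by start: R3, R2, R1, R5, R4.
R2 starts before R3 ends → R3 and R2 overlap.
R1 starts before R3 ends → R3 and R1 overlap.
R5 starts after R3 ends; R3 is clear from here.
R1 starts before R2 ends → R2 and R1 overlap.
R5 starts after R2 ends; R2 is clear from here.
R5 starts after R1 ends; R1 is clear from here.
R4 starts before R5 ends → R5 and R4 overlap.
Overlapping pairs: R1 & R2, R1 & R3, R2 & R3, R4 & R5 — 4 in total.

4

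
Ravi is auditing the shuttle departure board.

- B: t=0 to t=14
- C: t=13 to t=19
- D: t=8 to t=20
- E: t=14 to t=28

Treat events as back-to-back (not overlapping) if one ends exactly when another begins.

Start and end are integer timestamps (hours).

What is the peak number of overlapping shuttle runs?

Walk through starts and ends in time order (an end at T is processed before a start at T):
t=0 start B → 1
t=8 start D → 2
t=13 start C → 3
t=14 end B → 2
t=14 start E → 3
t=19 end C → 2
t=20 end D → 1
t=28 end E → 0
Peak is 3, at t=13 (B, C, D).

3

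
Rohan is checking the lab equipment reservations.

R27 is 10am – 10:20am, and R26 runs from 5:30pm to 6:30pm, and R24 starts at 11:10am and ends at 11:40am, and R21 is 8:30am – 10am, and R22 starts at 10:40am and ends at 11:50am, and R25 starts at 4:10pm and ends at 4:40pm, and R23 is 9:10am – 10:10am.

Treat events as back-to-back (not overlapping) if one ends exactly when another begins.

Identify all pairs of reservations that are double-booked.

Sorted by start: R21, R23, R27, R22, R24, R25, R26.
R23 starts before R21 ends → R21 and R23 overlap.
R27 starts exactly when R21 ends (back-to-back, no overlap); R21 is clear from here.
R27 starts before R23 ends → R23 and R27 overlap.
R22 starts after R23 ends; R23 is clear from here.
R22 starts after R27 ends; R27 is clear from here.
R24 starts before R22 ends → R22 and R24 overlap.
R25 starts after R22 ends; R22 is clear from here.
R25 starts after R24 ends; R24 is clear from here.
R26 starts after R25 ends.

R21 & R23, R22 & R24, R23 & R27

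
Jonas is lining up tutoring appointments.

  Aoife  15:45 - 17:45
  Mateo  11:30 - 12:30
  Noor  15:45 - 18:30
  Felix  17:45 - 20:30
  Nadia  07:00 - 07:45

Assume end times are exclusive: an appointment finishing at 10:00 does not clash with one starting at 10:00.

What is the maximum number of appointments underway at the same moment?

2

Sort all start/end points and keep a running count:
07:00 start Nadia → 1
07:45 end Nadia → 0
11:30 start Mateo → 1
12:30 end Mateo → 0
15:45 start Aoife → 1
15:45 start Noor → 2
17:45 end Aoife → 1
17:45 start Felix → 2
18:30 end Noor → 1
20:30 end Felix → 0
Peak is 2, at 15:45 (Aoife, Noor).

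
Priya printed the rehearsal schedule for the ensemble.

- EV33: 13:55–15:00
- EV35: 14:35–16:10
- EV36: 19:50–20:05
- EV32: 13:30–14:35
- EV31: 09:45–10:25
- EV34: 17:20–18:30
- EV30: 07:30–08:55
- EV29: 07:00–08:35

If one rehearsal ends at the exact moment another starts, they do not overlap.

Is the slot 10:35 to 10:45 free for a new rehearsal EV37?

Yes — the slot is free

EV29: ends 08:35 at or before EV37 starts 10:35 → clear.
EV30: ends 08:55 at or before EV37 starts 10:35 → clear.
EV31: ends 10:25 at or before EV37 starts 10:35 → clear.
EV32: starts 13:30 at or after EV37 ends 10:45 → clear.
EV33: starts 13:55 at or after EV37 ends 10:45 → clear.
EV35: starts 14:35 at or after EV37 ends 10:45 → clear.
EV34: starts 17:20 at or after EV37 ends 10:45 → clear.
EV36: starts 19:50 at or after EV37 ends 10:45 → clear.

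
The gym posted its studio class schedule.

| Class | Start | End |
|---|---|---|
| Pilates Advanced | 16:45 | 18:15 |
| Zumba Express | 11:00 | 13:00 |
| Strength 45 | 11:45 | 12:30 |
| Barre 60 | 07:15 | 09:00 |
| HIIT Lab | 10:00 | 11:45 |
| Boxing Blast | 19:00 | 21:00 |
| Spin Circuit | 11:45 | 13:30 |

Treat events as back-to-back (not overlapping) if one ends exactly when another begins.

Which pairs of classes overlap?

HIIT Lab & Zumba Express, Spin Circuit & Strength 45, Spin Circuit & Zumba Express, Strength 45 & Zumba Express

Two intervals overlap when each starts before the other ends.
Sorted by start: Barre 60, HIIT Lab, Zumba Express, Spin Circuit, Strength 45, Pilates Advanced, Boxing Blast.
HIIT Lab starts after Barre 60 ends; Barre 60 is clear from here.
Zumba Express starts before HIIT Lab ends → HIIT Lab and Zumba Express overlap.
Spin Circuit starts exactly when HIIT Lab ends (back-to-back, no overlap); HIIT Lab is clear from here.
Spin Circuit starts before Zumba Express ends → Zumba Express and Spin Circuit overlap.
Strength 45 starts before Zumba Express ends → Zumba Express and Strength 45 overlap.
Pilates Advanced starts after Zumba Express ends; Zumba Express is clear from here.
Strength 45 starts before Spin Circuit ends → Spin Circuit and Strength 45 overlap.
Pilates Advanced starts after Spin Circuit ends; Spin Circuit is clear from here.
Pilates Advanced starts after Strength 45 ends; Strength 45 is clear from here.
Boxing Blast starts after Pilates Advanced ends.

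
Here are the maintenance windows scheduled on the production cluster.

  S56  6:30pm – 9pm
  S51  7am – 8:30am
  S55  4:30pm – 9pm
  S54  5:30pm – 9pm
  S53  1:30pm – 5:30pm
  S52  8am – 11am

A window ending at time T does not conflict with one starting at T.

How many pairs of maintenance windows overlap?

Sorted by start: S51, S52, S53, S55, S54, S56.
S52 starts before S51 ends → S51 and S52 overlap.
S53 starts after S51 ends — done with S51.
S53 starts after S52 ends — done with S52.
S55 starts before S53 ends → S53 and S55 overlap.
S54 starts exactly when S53 ends (back-to-back, no overlap) — done with S53.
S54 starts before S55 ends → S55 and S54 overlap.
S56 starts before S55 ends → S55 and S56 overlap.
S56 starts before S54 ends → S54 and S56 overlap.
Overlapping pairs: S51 & S52, S53 & S55, S54 & S55, S54 & S56, S55 & S56 — 5 in total.

5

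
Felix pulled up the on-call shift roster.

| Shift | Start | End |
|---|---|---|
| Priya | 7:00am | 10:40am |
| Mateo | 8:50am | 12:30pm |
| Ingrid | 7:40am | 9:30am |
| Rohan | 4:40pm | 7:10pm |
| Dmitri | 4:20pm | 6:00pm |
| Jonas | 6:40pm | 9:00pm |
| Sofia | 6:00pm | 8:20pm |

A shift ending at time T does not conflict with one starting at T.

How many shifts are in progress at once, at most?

3

Walk through starts and ends in time order (an end at T is processed before a start at T):
7:00am start Priya → 1
7:40am start Ingrid → 2
8:50am start Mateo → 3
9:30am end Ingrid → 2
10:40am end Priya → 1
12:30pm end Mateo → 0
4:20pm start Dmitri → 1
4:40pm start Rohan → 2
6:00pm end Dmitri → 1
6:00pm start Sofia → 2
6:40pm start Jonas → 3
7:10pm end Rohan → 2
8:20pm end Sofia → 1
9:00pm end Jonas → 0
Peak is 3, at 8:50am (Ingrid, Mateo, Priya).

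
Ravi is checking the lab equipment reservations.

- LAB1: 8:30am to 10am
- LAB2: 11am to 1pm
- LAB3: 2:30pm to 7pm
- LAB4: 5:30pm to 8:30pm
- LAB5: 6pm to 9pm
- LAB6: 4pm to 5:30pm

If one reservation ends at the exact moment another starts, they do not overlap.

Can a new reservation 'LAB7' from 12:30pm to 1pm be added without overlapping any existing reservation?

No — it overlaps LAB2

LAB1: ends 10am at or before LAB7 starts 12:30pm → clear.
LAB2: starts 11am before LAB7 ends 1pm, and ends 1pm after LAB7 starts 12:30pm → overlap.
LAB3: starts 2:30pm at or after LAB7 ends 1pm → clear.
LAB6: starts 4pm at or after LAB7 ends 1pm → clear.
LAB4: starts 5:30pm at or after LAB7 ends 1pm → clear.
LAB5: starts 6pm at or after LAB7 ends 1pm → clear.
LAB7 overlaps LAB2.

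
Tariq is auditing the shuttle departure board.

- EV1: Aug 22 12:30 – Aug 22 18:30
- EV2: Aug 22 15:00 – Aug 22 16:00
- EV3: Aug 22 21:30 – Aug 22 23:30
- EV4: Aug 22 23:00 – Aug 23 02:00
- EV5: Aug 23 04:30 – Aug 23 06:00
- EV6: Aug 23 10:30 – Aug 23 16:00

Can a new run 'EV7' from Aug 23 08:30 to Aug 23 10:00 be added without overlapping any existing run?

Yes — the slot is free

EV1: ends Aug 22 18:30 at or before EV7 starts Aug 23 08:30 → clear.
EV2: ends Aug 22 16:00 at or before EV7 starts Aug 23 08:30 → clear.
EV3: ends Aug 22 23:30 at or before EV7 starts Aug 23 08:30 → clear.
EV4: ends Aug 23 02:00 at or before EV7 starts Aug 23 08:30 → clear.
EV5: ends Aug 23 06:00 at or before EV7 starts Aug 23 08:30 → clear.
EV6: starts Aug 23 10:30 at or after EV7 ends Aug 23 10:00 → clear.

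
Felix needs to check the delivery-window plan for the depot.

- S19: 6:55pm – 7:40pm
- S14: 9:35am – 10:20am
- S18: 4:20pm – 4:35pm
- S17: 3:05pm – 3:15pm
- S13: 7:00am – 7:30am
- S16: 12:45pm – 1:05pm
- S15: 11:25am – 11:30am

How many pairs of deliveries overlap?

0

Sorted by start: S13, S14, S15, S16, S17, S18, S19.
S14 starts after S13 ends, so S13 has no further overlaps.
S15 starts after S14 ends, so S14 has no further overlaps.
S16 starts after S15 ends, so S15 has no further overlaps.
S17 starts after S16 ends, so S16 has no further overlaps.
S18 starts after S17 ends, so S17 has no further overlaps.
S19 starts after S18 ends.
No pair overlaps.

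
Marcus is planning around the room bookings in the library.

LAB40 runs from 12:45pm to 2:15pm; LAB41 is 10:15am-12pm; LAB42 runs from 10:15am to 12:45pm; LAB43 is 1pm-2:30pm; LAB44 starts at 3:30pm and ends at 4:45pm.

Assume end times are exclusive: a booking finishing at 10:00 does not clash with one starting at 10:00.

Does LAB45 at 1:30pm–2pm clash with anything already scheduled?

LAB41: ends 12pm at or before LAB45 starts 1:30pm → clear.
LAB42: ends 12:45pm at or before LAB45 starts 1:30pm → clear.
LAB40: starts 12:45pm before LAB45 ends 2pm, and ends 2:15pm after LAB45 starts 1:30pm → overlap.
LAB43: starts 1pm before LAB45 ends 2pm, and ends 2:30pm after LAB45 starts 1:30pm → overlap.
LAB44: starts 3:30pm at or after LAB45 ends 2pm → clear.
LAB45 overlaps LAB40, LAB43.

Yes — it overlaps LAB40, LAB43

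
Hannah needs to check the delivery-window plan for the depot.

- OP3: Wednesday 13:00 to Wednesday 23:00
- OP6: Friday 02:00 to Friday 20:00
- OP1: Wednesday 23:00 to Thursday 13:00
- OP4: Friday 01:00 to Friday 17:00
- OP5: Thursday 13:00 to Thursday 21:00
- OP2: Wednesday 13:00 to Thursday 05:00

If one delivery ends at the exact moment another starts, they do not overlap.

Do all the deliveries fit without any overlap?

No

Sorted by start: OP2, OP3, OP1, OP5, OP4, OP6.
OP3 starts before OP2 ends → OP2 and OP3 overlap.
That's a conflict, so the schedule is not conflict-free.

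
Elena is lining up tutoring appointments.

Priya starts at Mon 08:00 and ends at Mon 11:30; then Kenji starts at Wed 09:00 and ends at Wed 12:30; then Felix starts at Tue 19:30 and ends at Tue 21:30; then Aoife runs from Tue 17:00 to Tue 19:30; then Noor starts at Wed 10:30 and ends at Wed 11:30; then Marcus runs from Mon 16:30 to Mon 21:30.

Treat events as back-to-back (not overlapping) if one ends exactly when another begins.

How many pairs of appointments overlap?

Sorted by start: Priya, Marcus, Aoife, Felix, Kenji, Noor.
Marcus starts after Priya ends; Priya is clear from here.
Aoife starts after Marcus ends; Marcus is clear from here.
Felix starts exactly when Aoife ends (back-to-back, no overlap); Aoife is clear from here.
Kenji starts after Felix ends; Felix is clear from here.
Noor starts before Kenji ends → Kenji and Noor overlap.
Overlapping pairs: Kenji & Noor — 1 in total.

1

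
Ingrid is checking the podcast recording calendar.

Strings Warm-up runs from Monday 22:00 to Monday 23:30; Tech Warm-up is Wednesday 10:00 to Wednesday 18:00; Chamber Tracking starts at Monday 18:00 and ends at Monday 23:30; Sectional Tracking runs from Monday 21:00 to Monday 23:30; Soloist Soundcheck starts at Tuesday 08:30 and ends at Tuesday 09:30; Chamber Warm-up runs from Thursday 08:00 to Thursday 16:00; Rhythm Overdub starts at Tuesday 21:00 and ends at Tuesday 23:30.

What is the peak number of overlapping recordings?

3

Sort all start/end points and keep a running count:
Monday 18:00 start Chamber Tracking → 1
Monday 21:00 start Sectional Tracking → 2
Monday 22:00 start Strings Warm-up → 3
Monday 23:30 end Chamber Tracking → 2
Monday 23:30 end Sectional Tracking → 1
Monday 23:30 end Strings Warm-up → 0
Tuesday 08:30 start Soloist Soundcheck → 1
Tuesday 09:30 end Soloist Soundcheck → 0
Tuesday 21:00 start Rhythm Overdub → 1
Tuesday 23:30 end Rhythm Overdub → 0
Wednesday 10:00 start Tech Warm-up → 1
Wednesday 18:00 end Tech Warm-up → 0
Thursday 08:00 start Chamber Warm-up → 1
Thursday 16:00 end Chamber Warm-up → 0
Peak is 3, at Monday 22:00 (Chamber Tracking, Sectional Tracking, Strings Warm-up).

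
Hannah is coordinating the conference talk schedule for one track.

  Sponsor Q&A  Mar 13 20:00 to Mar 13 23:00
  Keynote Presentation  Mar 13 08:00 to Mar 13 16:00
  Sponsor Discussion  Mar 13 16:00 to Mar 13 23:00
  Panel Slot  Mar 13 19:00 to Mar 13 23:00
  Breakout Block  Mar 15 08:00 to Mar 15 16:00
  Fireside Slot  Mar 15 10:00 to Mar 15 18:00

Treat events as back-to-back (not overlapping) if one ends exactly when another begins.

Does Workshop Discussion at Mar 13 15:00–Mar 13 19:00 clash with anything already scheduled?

Yes — it overlaps Keynote Presentation, Sponsor Discussion

Keynote Presentation: starts Mar 13 08:00 before Workshop Discussion ends Mar 13 19:00, and ends Mar 13 16:00 after Workshop Discussion starts Mar 13 15:00 → overlap.
Sponsor Discussion: starts Mar 13 16:00 before Workshop Discussion ends Mar 13 19:00, and ends Mar 13 23:00 after Workshop Discussion starts Mar 13 15:00 → overlap.
Panel Slot: starts Mar 13 19:00 at or after Workshop Discussion ends Mar 13 19:00 → clear.
Sponsor Q&A: starts Mar 13 20:00 at or after Workshop Discussion ends Mar 13 19:00 → clear.
Breakout Block: starts Mar 15 08:00 at or after Workshop Discussion ends Mar 13 19:00 → clear.
Fireside Slot: starts Mar 15 10:00 at or after Workshop Discussion ends Mar 13 19:00 → clear.
Workshop Discussion overlaps Keynote Presentation, Sponsor Discussion.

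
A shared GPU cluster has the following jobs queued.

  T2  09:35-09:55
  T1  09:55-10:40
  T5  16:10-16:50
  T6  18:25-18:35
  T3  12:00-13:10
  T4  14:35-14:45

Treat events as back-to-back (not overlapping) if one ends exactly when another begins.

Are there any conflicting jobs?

No

Sorted by start: T2, T1, T3, T4, T5, T6.
T1 starts exactly when T2 ends (back-to-back, no overlap); T2 is clear from here.
T3 starts after T1 ends; T1 is clear from here.
T4 starts after T3 ends; T3 is clear from here.
T5 starts after T4 ends; T4 is clear from here.
T6 starts after T5 ends.
Every pair is clear; the schedule has no overlaps.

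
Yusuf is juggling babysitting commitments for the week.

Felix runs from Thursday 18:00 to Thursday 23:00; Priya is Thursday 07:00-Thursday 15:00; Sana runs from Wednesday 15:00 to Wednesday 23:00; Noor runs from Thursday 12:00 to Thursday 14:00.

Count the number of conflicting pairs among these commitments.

1

Sorted by start: Sana, Priya, Noor, Felix.
Priya starts after Sana ends; Sana is clear from here.
Noor starts before Priya ends → Priya and Noor overlap.
Felix starts after Priya ends.
Felix starts after Noor ends.
Overlapping pairs: Noor & Priya — 1 in total.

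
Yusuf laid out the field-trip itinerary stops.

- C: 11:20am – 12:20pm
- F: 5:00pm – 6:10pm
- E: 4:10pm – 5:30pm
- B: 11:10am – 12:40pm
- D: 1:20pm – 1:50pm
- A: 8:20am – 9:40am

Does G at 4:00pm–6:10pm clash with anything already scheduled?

A: ends 9:40am at or before G starts 4:00pm → clear.
B: ends 12:40pm at or before G starts 4:00pm → clear.
C: ends 12:20pm at or before G starts 4:00pm → clear.
D: ends 1:50pm at or before G starts 4:00pm → clear.
E: starts 4:10pm before G ends 6:10pm, and ends 5:30pm after G starts 4:00pm → overlap.
F: starts 5:00pm before G ends 6:10pm, and ends 6:10pm after G starts 4:00pm → overlap.
G overlaps E, F.

Yes — it overlaps E, F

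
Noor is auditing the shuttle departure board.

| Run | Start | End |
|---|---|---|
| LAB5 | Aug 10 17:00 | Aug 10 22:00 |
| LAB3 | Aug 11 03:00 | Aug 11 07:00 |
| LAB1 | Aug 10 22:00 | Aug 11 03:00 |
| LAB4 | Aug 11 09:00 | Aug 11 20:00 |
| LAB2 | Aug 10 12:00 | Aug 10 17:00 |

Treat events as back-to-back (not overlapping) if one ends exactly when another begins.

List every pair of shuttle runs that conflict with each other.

Sorted by start: LAB2, LAB5, LAB1, LAB3, LAB4.
LAB5 starts exactly when LAB2 ends (back-to-back, no overlap), so nothing later overlaps LAB2 either.
LAB1 starts exactly when LAB5 ends (back-to-back, no overlap), so nothing later overlaps LAB5 either.
LAB3 starts exactly when LAB1 ends (back-to-back, no overlap), so nothing later overlaps LAB1 either.
LAB4 starts after LAB3 ends.

none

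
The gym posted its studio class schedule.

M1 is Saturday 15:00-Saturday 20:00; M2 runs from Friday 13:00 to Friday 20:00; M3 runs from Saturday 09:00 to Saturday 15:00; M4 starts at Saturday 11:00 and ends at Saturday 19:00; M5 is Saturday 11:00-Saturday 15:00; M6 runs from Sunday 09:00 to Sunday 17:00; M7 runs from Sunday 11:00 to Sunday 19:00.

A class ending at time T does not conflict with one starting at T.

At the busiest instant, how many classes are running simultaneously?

3

Walk through starts and ends in time order (an end at T is processed before a start at T):
Friday 13:00 start M2 → 1
Friday 20:00 end M2 → 0
Saturday 09:00 start M3 → 1
Saturday 11:00 start M4 → 2
Saturday 11:00 start M5 → 3
Saturday 15:00 end M3 → 2
Saturday 15:00 end M5 → 1
Saturday 15:00 start M1 → 2
Saturday 19:00 end M4 → 1
Saturday 20:00 end M1 → 0
Sunday 09:00 start M6 → 1
Sunday 11:00 start M7 → 2
Sunday 17:00 end M6 → 1
Sunday 19:00 end M7 → 0
Peak is 3, at Saturday 11:00 (M3, M4, M5).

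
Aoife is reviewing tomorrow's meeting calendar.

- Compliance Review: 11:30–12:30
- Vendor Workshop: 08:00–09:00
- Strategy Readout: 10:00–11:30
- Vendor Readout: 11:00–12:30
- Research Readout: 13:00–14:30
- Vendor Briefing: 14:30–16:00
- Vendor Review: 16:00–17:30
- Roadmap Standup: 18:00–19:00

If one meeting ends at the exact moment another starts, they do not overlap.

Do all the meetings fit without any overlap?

Check each pair: they overlap iff neither finishes before the other starts.
Sorted by start: Vendor Workshop, Strategy Readout, Vendor Readout, Compliance Review, Research Readout, Vendor Briefing, Vendor Review, Roadmap Standup.
Strategy Readout starts after Vendor Workshop ends, so nothing later overlaps Vendor Workshop either.
Vendor Readout starts before Strategy Readout ends → Strategy Readout and Vendor Readout overlap.
That's a conflict, so the schedule is not conflict-free.

No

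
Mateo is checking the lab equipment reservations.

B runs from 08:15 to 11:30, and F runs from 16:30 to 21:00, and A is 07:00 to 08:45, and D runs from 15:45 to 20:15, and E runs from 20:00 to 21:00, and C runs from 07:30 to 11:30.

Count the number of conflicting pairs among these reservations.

6

Sorted by start: A, C, B, D, F, E.
C starts before A ends → A and C overlap.
B starts before A ends → A and B overlap.
D starts after A ends — done with A.
B starts before C ends → C and B overlap.
D starts after C ends — done with C.
D starts after B ends — done with B.
F starts before D ends → D and F overlap.
E starts before D ends → D and E overlap.
E starts before F ends → F and E overlap.
Overlapping pairs: A & B, A & C, B & C, D & E, D & F, E & F — 6 in total.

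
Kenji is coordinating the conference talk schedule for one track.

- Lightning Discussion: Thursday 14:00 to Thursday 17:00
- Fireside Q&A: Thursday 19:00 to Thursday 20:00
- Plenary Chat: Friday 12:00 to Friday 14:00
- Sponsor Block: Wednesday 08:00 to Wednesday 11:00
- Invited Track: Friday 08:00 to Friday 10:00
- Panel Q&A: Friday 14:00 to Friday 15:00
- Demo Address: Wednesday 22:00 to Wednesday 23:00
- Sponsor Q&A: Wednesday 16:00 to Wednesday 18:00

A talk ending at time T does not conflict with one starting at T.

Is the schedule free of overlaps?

Check each pair: they overlap iff neither finishes before the other starts.
Sorted by start: Sponsor Block, Sponsor Q&A, Demo Address, Lightning Discussion, Fireside Q&A, Invited Track, Plenary Chat, Panel Q&A.
Sponsor Q&A starts after Sponsor Block ends — done with Sponsor Block.
Demo Address starts after Sponsor Q&A ends — done with Sponsor Q&A.
Lightning Discussion starts after Demo Address ends — done with Demo Address.
Fireside Q&A starts after Lightning Discussion ends — done with Lightning Discussion.
Invited Track starts after Fireside Q&A ends — done with Fireside Q&A.
Plenary Chat starts after Invited Track ends — done with Invited Track.
Panel Q&A starts exactly when Plenary Chat ends (back-to-back, no overlap).
Every pair is clear; the schedule has no overlaps.

Yes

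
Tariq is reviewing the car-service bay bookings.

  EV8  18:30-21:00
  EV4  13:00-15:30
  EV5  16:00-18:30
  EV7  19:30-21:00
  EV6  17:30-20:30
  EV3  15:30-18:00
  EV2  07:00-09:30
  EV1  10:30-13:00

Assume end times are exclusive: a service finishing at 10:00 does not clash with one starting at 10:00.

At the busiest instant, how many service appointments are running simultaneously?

Sweep the timeline, counting +1 at each start and −1 at each end (ends before starts at a tie):
07:00 start EV2 → 1
09:30 end EV2 → 0
10:30 start EV1 → 1
13:00 end EV1 → 0
13:00 start EV4 → 1
15:30 end EV4 → 0
15:30 start EV3 → 1
16:00 start EV5 → 2
17:30 start EV6 → 3
18:00 end EV3 → 2
18:30 end EV5 → 1
18:30 start EV8 → 2
19:30 start EV7 → 3
20:30 end EV6 → 2
21:00 end EV7 → 1
21:00 end EV8 → 0
Peak is 3, at 17:30 (EV3, EV5, EV6).

3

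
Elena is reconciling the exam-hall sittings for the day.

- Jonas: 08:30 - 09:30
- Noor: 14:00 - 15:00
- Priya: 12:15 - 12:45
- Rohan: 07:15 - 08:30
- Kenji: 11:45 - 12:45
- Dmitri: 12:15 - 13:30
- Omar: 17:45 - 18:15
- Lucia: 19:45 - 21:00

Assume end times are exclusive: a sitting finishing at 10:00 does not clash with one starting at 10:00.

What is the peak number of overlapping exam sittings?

Sort all start/end points and keep a running count:
07:15 start Rohan → 1
08:30 end Rohan → 0
08:30 start Jonas → 1
09:30 end Jonas → 0
11:45 start Kenji → 1
12:15 start Dmitri → 2
12:15 start Priya → 3
12:45 end Kenji → 2
12:45 end Priya → 1
13:30 end Dmitri → 0
14:00 start Noor → 1
15:00 end Noor → 0
17:45 start Omar → 1
18:15 end Omar → 0
19:45 start Lucia → 1
21:00 end Lucia → 0
Peak is 3, at 12:15 (Dmitri, Kenji, Priya).

3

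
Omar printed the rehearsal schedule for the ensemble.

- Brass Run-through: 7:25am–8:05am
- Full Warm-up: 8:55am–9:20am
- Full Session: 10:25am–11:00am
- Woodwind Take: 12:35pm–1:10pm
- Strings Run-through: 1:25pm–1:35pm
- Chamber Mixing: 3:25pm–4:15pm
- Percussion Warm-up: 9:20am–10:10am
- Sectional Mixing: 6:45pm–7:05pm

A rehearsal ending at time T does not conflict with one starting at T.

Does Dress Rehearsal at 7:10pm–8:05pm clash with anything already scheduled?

Brass Run-through: ends 8:05am at or before Dress Rehearsal starts 7:10pm → clear.
Full Warm-up: ends 9:20am at or before Dress Rehearsal starts 7:10pm → clear.
Percussion Warm-up: ends 10:10am at or before Dress Rehearsal starts 7:10pm → clear.
Full Session: ends 11:00am at or before Dress Rehearsal starts 7:10pm → clear.
Woodwind Take: ends 1:10pm at or before Dress Rehearsal starts 7:10pm → clear.
Strings Run-through: ends 1:35pm at or before Dress Rehearsal starts 7:10pm → clear.
Chamber Mixing: ends 4:15pm at or before Dress Rehearsal starts 7:10pm → clear.
Sectional Mixing: ends 7:05pm at or before Dress Rehearsal starts 7:10pm → clear.

No — it doesn't clash with anything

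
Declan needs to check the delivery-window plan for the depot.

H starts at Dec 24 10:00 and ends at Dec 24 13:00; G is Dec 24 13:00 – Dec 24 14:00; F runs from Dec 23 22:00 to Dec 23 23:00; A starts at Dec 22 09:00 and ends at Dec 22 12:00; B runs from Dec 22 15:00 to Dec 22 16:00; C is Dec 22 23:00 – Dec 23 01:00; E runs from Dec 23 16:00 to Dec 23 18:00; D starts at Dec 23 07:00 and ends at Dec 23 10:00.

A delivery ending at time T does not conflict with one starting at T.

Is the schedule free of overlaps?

Sorted by start: A, B, C, D, E, F, H, G.
B starts after A ends, so nothing later overlaps A either.
C starts after B ends, so nothing later overlaps B either.
D starts after C ends, so nothing later overlaps C either.
E starts after D ends, so nothing later overlaps D either.
F starts after E ends, so nothing later overlaps E either.
H starts after F ends, so nothing later overlaps F either.
G starts exactly when H ends (back-to-back, no overlap).
Every pair is clear; the schedule has no overlaps.

Yes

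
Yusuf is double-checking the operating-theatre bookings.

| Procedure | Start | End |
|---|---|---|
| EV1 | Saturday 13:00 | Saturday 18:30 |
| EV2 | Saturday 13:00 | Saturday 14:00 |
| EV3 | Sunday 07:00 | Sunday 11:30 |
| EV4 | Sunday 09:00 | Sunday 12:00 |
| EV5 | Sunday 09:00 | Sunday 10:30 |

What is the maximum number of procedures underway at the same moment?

3

Sweep the timeline, counting +1 at each start and −1 at each end (ends before starts at a tie):
Saturday 13:00 start EV1 → 1
Saturday 13:00 start EV2 → 2
Saturday 14:00 end EV2 → 1
Saturday 18:30 end EV1 → 0
Sunday 07:00 start EV3 → 1
Sunday 09:00 start EV4 → 2
Sunday 09:00 start EV5 → 3
Sunday 10:30 end EV5 → 2
Sunday 11:30 end EV3 → 1
Sunday 12:00 end EV4 → 0
Peak is 3, at Sunday 09:00 (EV3, EV4, EV5).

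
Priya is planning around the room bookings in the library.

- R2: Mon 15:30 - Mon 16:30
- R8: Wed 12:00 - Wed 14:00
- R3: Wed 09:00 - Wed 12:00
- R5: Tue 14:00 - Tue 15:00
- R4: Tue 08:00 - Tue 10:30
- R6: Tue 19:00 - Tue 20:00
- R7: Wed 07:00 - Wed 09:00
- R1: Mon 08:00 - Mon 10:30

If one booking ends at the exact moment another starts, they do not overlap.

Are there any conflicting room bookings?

No

Sorted by start: R1, R2, R4, R5, R6, R7, R3, R8.
R2 starts after R1 ends — done with R1.
R4 starts after R2 ends — done with R2.
R5 starts after R4 ends — done with R4.
R6 starts after R5 ends — done with R5.
R7 starts after R6 ends — done with R6.
R3 starts exactly when R7 ends (back-to-back, no overlap) — done with R7.
R8 starts exactly when R3 ends (back-to-back, no overlap).
Every pair is clear; the schedule has no overlaps.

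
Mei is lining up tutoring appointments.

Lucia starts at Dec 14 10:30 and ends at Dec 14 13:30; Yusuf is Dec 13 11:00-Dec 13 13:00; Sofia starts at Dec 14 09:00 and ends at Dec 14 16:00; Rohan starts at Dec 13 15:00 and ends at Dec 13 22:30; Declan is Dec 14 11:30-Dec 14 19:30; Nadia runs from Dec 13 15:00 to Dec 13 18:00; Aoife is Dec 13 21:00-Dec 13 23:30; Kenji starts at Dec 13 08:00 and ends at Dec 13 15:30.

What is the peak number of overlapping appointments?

3

Sort all start/end points and keep a running count:
Dec 13 08:00 start Kenji → 1
Dec 13 11:00 start Yusuf → 2
Dec 13 13:00 end Yusuf → 1
Dec 13 15:00 start Nadia → 2
Dec 13 15:00 start Rohan → 3
Dec 13 15:30 end Kenji → 2
Dec 13 18:00 end Nadia → 1
Dec 13 21:00 start Aoife → 2
Dec 13 22:30 end Rohan → 1
Dec 13 23:30 end Aoife → 0
Dec 14 09:00 start Sofia → 1
Dec 14 10:30 start Lucia → 2
Dec 14 11:30 start Declan → 3
Dec 14 13:30 end Lucia → 2
Dec 14 16:00 end Sofia → 1
Dec 14 19:30 end Declan → 0
Peak is 3, at Dec 13 15:00 (Kenji, Nadia, Rohan).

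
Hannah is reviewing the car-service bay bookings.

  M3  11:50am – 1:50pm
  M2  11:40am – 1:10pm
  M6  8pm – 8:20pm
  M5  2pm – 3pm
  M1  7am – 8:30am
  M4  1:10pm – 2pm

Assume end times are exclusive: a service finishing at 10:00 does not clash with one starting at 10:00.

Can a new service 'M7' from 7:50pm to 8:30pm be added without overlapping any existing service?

M1: ends 8:30am at or before M7 starts 7:50pm → clear.
M2: ends 1:10pm at or before M7 starts 7:50pm → clear.
M3: ends 1:50pm at or before M7 starts 7:50pm → clear.
M4: ends 2pm at or before M7 starts 7:50pm → clear.
M5: ends 3pm at or before M7 starts 7:50pm → clear.
M6: starts 8pm before M7 ends 8:30pm, and ends 8:20pm after M7 starts 7:50pm → overlap.
M7 overlaps M6.

No — it overlaps M6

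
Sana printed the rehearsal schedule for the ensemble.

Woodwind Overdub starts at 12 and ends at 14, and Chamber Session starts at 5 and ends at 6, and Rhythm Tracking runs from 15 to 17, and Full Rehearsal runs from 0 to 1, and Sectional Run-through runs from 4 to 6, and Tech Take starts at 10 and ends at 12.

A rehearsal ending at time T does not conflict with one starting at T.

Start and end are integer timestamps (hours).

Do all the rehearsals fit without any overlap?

Two intervals overlap when each starts before the other ends.
Sorted by start: Full Rehearsal, Sectional Run-through, Chamber Session, Tech Take, Woodwind Overdub, Rhythm Tracking.
Sectional Run-through starts after Full Rehearsal ends; Full Rehearsal is clear from here.
Chamber Session starts before Sectional Run-through ends → Sectional Run-through and Chamber Session overlap.
That's a conflict, so the schedule is not conflict-free.

No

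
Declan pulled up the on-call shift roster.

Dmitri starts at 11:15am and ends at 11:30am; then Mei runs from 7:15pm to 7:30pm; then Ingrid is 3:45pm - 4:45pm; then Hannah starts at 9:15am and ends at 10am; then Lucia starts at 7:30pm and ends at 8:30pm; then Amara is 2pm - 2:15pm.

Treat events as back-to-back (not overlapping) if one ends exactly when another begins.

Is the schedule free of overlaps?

Sorted by start: Hannah, Dmitri, Amara, Ingrid, Mei, Lucia.
Dmitri starts after Hannah ends; Hannah is clear from here.
Amara starts after Dmitri ends; Dmitri is clear from here.
Ingrid starts after Amara ends; Amara is clear from here.
Mei starts after Ingrid ends; Ingrid is clear from here.
Lucia starts exactly when Mei ends (back-to-back, no overlap).
Every pair is clear; the schedule has no overlaps.

Yes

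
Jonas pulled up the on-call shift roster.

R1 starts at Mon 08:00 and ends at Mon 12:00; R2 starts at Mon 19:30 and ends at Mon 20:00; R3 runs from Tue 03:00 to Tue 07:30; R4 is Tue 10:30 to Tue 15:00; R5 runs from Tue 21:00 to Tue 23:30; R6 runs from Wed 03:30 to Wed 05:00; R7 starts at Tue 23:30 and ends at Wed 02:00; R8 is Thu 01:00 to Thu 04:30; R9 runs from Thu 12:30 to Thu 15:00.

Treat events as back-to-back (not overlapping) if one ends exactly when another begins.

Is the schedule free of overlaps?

Two intervals overlap when each starts before the other ends.
Sorted by start: R1, R2, R3, R4, R5, R7, R6, R8, R9.
R2 starts after R1 ends, so nothing later overlaps R1 either.
R3 starts after R2 ends, so nothing later overlaps R2 either.
R4 starts after R3 ends, so nothing later overlaps R3 either.
R5 starts after R4 ends, so nothing later overlaps R4 either.
R7 starts exactly when R5 ends (back-to-back, no overlap), so nothing later overlaps R5 either.
R6 starts after R7 ends, so nothing later overlaps R7 either.
R8 starts after R6 ends, so nothing later overlaps R6 either.
R9 starts after R8 ends.
Every pair is clear; the schedule has no overlaps.

Yes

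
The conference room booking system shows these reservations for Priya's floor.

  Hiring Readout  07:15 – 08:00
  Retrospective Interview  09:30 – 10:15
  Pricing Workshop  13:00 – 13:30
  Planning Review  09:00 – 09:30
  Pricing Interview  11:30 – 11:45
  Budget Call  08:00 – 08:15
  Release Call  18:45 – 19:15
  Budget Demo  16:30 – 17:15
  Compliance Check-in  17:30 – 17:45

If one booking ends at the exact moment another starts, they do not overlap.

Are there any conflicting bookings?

Sorted by start: Hiring Readout, Budget Call, Planning Review, Retrospective Interview, Pricing Interview, Pricing Workshop, Budget Demo, Compliance Check-in, Release Call.
Budget Call starts exactly when Hiring Readout ends (back-to-back, no overlap), so nothing later overlaps Hiring Readout either.
Planning Review starts after Budget Call ends, so nothing later overlaps Budget Call either.
Retrospective Interview starts exactly when Planning Review ends (back-to-back, no overlap), so nothing later overlaps Planning Review either.
Pricing Interview starts after Retrospective Interview ends, so nothing later overlaps Retrospective Interview either.
Pricing Workshop starts after Pricing Interview ends, so nothing later overlaps Pricing Interview either.
Budget Demo starts after Pricing Workshop ends, so nothing later overlaps Pricing Workshop either.
Compliance Check-in starts after Budget Demo ends, so nothing later overlaps Budget Demo either.
Release Call starts after Compliance Check-in ends.
Every pair is clear; the schedule has no overlaps.

No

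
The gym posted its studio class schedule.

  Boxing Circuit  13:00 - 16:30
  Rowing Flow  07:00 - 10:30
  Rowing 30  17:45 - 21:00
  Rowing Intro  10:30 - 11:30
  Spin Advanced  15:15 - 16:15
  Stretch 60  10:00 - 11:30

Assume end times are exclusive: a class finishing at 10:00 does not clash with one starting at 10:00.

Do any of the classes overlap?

Yes

Check each pair: they overlap iff neither finishes before the other starts.
Sorted by start: Rowing Flow, Stretch 60, Rowing Intro, Boxing Circuit, Spin Advanced, Rowing 30.
Stretch 60 starts before Rowing Flow ends → Rowing Flow and Stretch 60 overlap.
That's a conflict, so the schedule is not conflict-free.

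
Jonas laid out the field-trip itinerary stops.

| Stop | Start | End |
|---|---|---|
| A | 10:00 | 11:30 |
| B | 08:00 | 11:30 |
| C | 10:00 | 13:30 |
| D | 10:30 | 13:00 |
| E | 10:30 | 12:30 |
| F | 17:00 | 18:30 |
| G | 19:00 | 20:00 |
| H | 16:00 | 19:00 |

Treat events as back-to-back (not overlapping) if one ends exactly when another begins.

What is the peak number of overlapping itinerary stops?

Walk through starts and ends in time order (an end at T is processed before a start at T):
08:00 start B → 1
10:00 start A → 2
10:00 start C → 3
10:30 start D → 4
10:30 start E → 5
11:30 end A → 4
11:30 end B → 3
12:30 end E → 2
13:00 end D → 1
13:30 end C → 0
16:00 start H → 1
17:00 start F → 2
18:30 end F → 1
19:00 end H → 0
19:00 start G → 1
20:00 end G → 0
Peak is 5, at 10:30 (A, B, C, D, E).

5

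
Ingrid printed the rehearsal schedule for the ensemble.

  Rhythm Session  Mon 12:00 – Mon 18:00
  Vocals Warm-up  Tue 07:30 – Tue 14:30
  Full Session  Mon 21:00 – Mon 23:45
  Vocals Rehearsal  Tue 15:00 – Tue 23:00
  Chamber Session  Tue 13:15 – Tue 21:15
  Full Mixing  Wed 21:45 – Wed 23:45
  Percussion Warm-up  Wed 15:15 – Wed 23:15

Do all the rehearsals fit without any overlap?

No

Sorted by start: Rhythm Session, Full Session, Vocals Warm-up, Chamber Session, Vocals Rehearsal, Percussion Warm-up, Full Mixing.
Full Session starts after Rhythm Session ends; Rhythm Session is clear from here.
Vocals Warm-up starts after Full Session ends; Full Session is clear from here.
Chamber Session starts before Vocals Warm-up ends → Vocals Warm-up and Chamber Session overlap.
That's a conflict, so the schedule is not conflict-free.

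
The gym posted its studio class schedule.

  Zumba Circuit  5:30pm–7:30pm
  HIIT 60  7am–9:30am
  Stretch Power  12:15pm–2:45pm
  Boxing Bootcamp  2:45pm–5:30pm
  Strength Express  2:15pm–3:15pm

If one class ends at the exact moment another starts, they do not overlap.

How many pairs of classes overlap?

Two intervals overlap when each starts before the other ends.
Sorted by start: HIIT 60, Stretch Power, Strength Express, Boxing Bootcamp, Zumba Circuit.
Stretch Power starts after HIIT 60 ends, so nothing later overlaps HIIT 60 either.
Strength Express starts before Stretch Power ends → Stretch Power and Strength Express overlap.
Boxing Bootcamp starts exactly when Stretch Power ends (back-to-back, no overlap), so nothing later overlaps Stretch Power either.
Boxing Bootcamp starts before Strength Express ends → Strength Express and Boxing Bootcamp overlap.
Zumba Circuit starts after Strength Express ends.
Zumba Circuit starts exactly when Boxing Bootcamp ends (back-to-back, no overlap).
Overlapping pairs: Boxing Bootcamp & Strength Express, Strength Express & Stretch Power — 2 in total.

2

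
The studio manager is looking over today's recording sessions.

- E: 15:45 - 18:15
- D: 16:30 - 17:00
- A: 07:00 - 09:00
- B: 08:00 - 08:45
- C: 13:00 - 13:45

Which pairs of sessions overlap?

A & B, D & E

Sorted by start: A, B, C, E, D.
B starts before A ends → A and B overlap.
C starts after A ends, so A has no further overlaps.
C starts after B ends, so B has no further overlaps.
E starts after C ends, so C has no further overlaps.
D starts before E ends → E and D overlap.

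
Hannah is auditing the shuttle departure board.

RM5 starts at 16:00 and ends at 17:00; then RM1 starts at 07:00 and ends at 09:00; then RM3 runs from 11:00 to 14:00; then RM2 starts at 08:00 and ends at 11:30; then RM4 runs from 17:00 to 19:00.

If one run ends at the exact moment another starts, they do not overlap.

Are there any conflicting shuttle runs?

Two intervals overlap when each starts before the other ends.
Sorted by start: RM1, RM2, RM3, RM5, RM4.
RM2 starts before RM1 ends → RM1 and RM2 overlap.
That's a conflict, so the schedule is not conflict-free.

Yes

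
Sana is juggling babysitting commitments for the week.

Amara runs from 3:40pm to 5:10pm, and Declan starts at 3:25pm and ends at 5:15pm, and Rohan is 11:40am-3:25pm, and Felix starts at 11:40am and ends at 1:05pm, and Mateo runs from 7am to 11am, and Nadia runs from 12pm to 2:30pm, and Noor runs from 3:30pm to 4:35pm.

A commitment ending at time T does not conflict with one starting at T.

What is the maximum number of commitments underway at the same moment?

Sort all start/end points and keep a running count:
7am start Mateo → 1
11am end Mateo → 0
11:40am start Felix → 1
11:40am start Rohan → 2
12pm start Nadia → 3
1:05pm end Felix → 2
2:30pm end Nadia → 1
3:25pm end Rohan → 0
3:25pm start Declan → 1
3:30pm start Noor → 2
3:40pm start Amara → 3
4:35pm end Noor → 2
5:10pm end Amara → 1
5:15pm end Declan → 0
Peak is 3, at 12pm (Felix, Nadia, Rohan).

3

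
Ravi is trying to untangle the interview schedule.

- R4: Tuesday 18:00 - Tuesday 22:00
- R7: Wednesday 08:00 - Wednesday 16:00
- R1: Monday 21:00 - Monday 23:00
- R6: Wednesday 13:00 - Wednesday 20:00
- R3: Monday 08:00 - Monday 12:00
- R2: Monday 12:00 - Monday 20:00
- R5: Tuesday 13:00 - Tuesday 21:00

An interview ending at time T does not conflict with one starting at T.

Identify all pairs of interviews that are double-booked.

Sorted by start: R3, R2, R1, R5, R4, R7, R6.
R2 starts exactly when R3 ends (back-to-back, no overlap), so nothing later overlaps R3 either.
R1 starts after R2 ends, so nothing later overlaps R2 either.
R5 starts after R1 ends, so nothing later overlaps R1 either.
R4 starts before R5 ends → R5 and R4 overlap.
R7 starts after R5 ends, so nothing later overlaps R5 either.
R7 starts after R4 ends, so nothing later overlaps R4 either.
R6 starts before R7 ends → R7 and R6 overlap.

R4 & R5, R6 & R7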